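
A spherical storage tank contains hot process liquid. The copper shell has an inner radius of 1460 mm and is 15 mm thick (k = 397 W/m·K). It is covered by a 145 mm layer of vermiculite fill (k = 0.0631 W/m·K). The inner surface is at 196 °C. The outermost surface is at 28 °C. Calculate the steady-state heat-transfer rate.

Q ≈ 2200 W

Each spherical layer contributes R = (1/r_i − 1/r_o)/(4πk):
R_copper shell = (1/1.46 − 1/1.475)/(4π×397) = 1.396×10^-6 K/W
R_vermiculite fill = (1/1.475 − 1/1.62)/(4π×0.0631) = 0.07653 K/W
R_total = 0.07653 K/W
Q = ΔT/R_total = 168/0.07653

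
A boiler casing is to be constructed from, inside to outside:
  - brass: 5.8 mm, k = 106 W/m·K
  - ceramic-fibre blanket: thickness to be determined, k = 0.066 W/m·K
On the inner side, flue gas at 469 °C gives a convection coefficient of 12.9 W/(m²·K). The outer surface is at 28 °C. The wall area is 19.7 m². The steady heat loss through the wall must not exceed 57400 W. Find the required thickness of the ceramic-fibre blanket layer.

L ≈ 4.87 mm

Thermal resistances in series:
R_inner film = 1/(h_i·A) = 1/(12.9×19.7) = 0.003935 K/W
R_brass = L/(kA) = 0.0058/(106×19.7) = 2.778×10^-6 K/W
Sum of the known resistances R_other = 0.003938 K/W
Required total resistance R_tot = ΔT/Q_allow = 441/57400 = 0.007683 K/W
R_ceramic-fibre blanket = R_tot − R_other = 0.003745 K/W
L = R·k·A = 0.003745×0.066×19.7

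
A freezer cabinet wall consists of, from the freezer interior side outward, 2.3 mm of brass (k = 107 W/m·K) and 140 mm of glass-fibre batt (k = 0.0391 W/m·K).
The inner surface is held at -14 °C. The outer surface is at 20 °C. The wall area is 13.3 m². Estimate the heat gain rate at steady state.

Q ≈ 126 W

Series thermal resistances:
R_brass = L/(kA) = 0.0023/(107×13.3) = 1.616×10^-6 K/W
R_glass-fibre batt = L/(kA) = 0.14/(0.0391×13.3) = 0.2692 K/W
R_total = 0.2692 K/W
Q = ΔT / R_total = 34 / 0.2692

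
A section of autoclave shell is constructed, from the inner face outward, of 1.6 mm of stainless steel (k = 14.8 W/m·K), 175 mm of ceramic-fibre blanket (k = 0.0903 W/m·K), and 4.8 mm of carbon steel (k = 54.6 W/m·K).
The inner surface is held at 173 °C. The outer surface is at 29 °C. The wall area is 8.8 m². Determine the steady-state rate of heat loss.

Q ≈ 654 W

Model the wall as resistances in series:
R_stainless steel = L/(kA) = 0.0016/(14.8×8.8) = 1.229×10^-5 K/W
R_ceramic-fibre blanket = L/(kA) = 0.175/(0.0903×8.8) = 0.2202 K/W
R_carbon steel = L/(kA) = 0.0048/(54.6×8.8) = 9.99×10^-6 K/W
R_total = 0.2202 K/W
Q = ΔT / R_total = 144 / 0.2202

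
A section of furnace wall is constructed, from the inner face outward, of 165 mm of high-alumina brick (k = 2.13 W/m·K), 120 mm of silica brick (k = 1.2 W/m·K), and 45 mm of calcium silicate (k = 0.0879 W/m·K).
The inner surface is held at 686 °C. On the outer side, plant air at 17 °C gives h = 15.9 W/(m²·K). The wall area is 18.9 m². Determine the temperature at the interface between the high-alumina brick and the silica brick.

T ≈ 617 °C

Using the resistance-network approach (series):
R_high-alumina brick = L/(kA) = 0.165/(2.13×18.9) = 0.004099 K/W
R_silica brick = L/(kA) = 0.12/(1.2×18.9) = 0.005291 K/W
R_calcium silicate = L/(kA) = 0.045/(0.0879×18.9) = 0.02709 K/W
R_outer film = 1/(h_o·A) = 1/(15.9×18.9) = 0.003328 K/W
R_total = 0.0398 K/W;  Q = ΔT/R_total = 669/0.0398 = 16810 W
T_interface = T_inner − Q·ΣR(inner→interface) = 686 − 16800×0.004099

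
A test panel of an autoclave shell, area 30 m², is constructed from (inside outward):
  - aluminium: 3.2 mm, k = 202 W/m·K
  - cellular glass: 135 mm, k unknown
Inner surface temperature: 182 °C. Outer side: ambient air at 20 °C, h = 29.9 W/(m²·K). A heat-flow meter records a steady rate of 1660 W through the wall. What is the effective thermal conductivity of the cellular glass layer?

Using the resistance-network approach (series):
R_aluminium = L/(kA) = 0.0032/(202×30) = 5.281×10^-7 K/W
R_outer film = 1/(h_o·A) = 1/(29.9×30) = 0.001115 K/W
Sum of known resistances R_other = 0.001115 K/W
Total R = ΔT/Q = 162/1660 = 0.09759 K/W
R_cellular glass = R_total − R_other = 0.09648 K/W
k = L/(R·A) = 0.135/(0.09648×30)

k ≈ 0.0466 W/(m·K)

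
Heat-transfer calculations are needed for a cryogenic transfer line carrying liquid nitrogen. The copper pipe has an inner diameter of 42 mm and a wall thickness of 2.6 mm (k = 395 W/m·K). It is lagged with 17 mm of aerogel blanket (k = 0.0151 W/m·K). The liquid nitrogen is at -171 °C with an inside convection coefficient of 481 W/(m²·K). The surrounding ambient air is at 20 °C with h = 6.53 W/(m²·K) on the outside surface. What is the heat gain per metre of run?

q′ ≈ 30.2 W/m

Cylindrical conduction, so R = ln(r₂/r₁)/(2πkL) per layer, in series:
R_inner film = 1/(h_i·2πr₁L) = 1/(481×2π×0.021×1) = 0.01576 K/W
R_copper pipe wall = ln(23.6/21)/(2π×395×1) = 4.703×10^-5 K/W
R_aerogel blanket = ln(40.6/23.6)/(2π×0.0151×1) = 5.718 K/W
R_outer film = 1/(h_o·2πr_oL) = 1/(6.53×2π×0.0406×1) = 0.6003 K/W
R_total = 6.334 K/W
Q = ΔT/R_total = 191/6.334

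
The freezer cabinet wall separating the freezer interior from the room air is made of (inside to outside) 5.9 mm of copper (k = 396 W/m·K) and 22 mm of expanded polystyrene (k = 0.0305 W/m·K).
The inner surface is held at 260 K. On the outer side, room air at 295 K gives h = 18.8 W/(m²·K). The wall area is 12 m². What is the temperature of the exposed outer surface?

T ≈ 293 K

Model the wall as resistances in series:
R_copper = L/(kA) = 0.0059/(396×12) = 1.242×10^-6 K/W
R_expanded polystyrene = L/(kA) = 0.022/(0.0305×12) = 0.06011 K/W
R_outer film = 1/(h_o·A) = 1/(18.8×12) = 0.004433 K/W
R_total = 0.06454 K/W;  Q = ΔT/R_total = 35/0.06454 = 542.3 W
T_interface = T_inner + Q·ΣR(inner→interface) = 260 + 542×0.06011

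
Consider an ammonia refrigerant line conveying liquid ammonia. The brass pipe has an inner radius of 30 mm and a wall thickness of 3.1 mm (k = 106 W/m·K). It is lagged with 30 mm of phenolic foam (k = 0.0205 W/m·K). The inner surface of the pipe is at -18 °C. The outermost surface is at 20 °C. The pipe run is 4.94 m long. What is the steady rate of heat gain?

Per-layer cylindrical resistances, series-summed:
R_brass pipe wall = ln(33.1/30)/(2π×106×4.94) = 2.989×10^-5 K/W
R_phenolic foam = ln(63.1/33.1)/(2π×0.0205×4.94) = 1.014 K/W
R_total = 1.014 K/W
Q = ΔT/R_total = 38/1.014

Q ≈ 37.5 W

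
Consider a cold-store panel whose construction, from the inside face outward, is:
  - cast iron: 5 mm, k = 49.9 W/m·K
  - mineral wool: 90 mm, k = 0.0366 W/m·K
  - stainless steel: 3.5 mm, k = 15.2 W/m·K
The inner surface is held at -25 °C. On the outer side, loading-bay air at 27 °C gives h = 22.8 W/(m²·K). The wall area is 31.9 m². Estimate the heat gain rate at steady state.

Thermal resistances in series:
R_cast iron = L/(kA) = 0.005/(49.9×31.9) = 3.141×10^-6 K/W
R_mineral wool = L/(kA) = 0.09/(0.0366×31.9) = 0.07709 K/W
R_stainless steel = L/(kA) = 0.0035/(15.2×31.9) = 7.218×10^-6 K/W
R_outer film = 1/(h_o·A) = 1/(22.8×31.9) = 0.001375 K/W
R_total = 0.07847 K/W
Q = ΔT / R_total = 52 / 0.07847

Q ≈ 663 W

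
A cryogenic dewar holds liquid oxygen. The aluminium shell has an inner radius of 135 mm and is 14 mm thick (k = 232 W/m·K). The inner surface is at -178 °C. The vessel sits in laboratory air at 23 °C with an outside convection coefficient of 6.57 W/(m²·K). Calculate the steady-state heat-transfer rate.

For a spherical shell R = (1/r₁ − 1/r₂)/(4πk); film R = 1/(h·4πr²). In series:
R_aluminium shell = (1/0.135 − 1/0.149)/(4π×232) = 2.387×10^-4 K/W
R_outer film = 1/(h·4πr_o²) = 1/(6.57×4π×0.149²) = 0.5456 K/W
R_total = 0.5458 K/W
Q = ΔT/R_total = 201/0.5458

Q ≈ 368 W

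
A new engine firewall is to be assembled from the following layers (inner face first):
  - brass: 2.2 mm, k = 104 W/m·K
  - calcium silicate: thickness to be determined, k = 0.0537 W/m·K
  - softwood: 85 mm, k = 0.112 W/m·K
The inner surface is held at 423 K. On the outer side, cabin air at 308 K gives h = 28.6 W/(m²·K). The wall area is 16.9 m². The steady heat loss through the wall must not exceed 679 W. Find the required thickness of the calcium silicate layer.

Thermal resistances in series:
R_brass = L/(kA) = 0.0022/(104×16.9) = 1.252×10^-6 K/W
R_softwood = L/(kA) = 0.085/(0.112×16.9) = 0.04491 K/W
R_outer film = 1/(h_o·A) = 1/(28.6×16.9) = 0.002069 K/W
Sum of the known resistances R_other = 0.04698 K/W
Required total resistance R_tot = ΔT/Q_allow = 115/679 = 0.1694 K/W
R_calcium silicate = R_tot − R_other = 0.1224 K/W
L = R·k·A = 0.1224×0.0537×16.9

L ≈ 111 mm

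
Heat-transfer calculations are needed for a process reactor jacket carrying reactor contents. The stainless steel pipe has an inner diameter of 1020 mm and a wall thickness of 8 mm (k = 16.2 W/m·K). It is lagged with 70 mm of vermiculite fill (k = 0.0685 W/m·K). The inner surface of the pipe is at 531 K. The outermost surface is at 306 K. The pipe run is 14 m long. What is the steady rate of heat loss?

Q ≈ 10700 W

Radial resistances (cylindrical: R_cond = ln(r_o/r_i)/(2πkL), R_conv = 1/(h·2πrL)):
R_stainless steel pipe wall = ln(518/510)/(2π×16.2×14) = 1.092×10^-5 K/W
R_vermiculite fill = ln(588/518)/(2π×0.0685×14) = 0.02104 K/W
R_total = 0.02105 K/W
Q = ΔT/R_total = 225/0.02105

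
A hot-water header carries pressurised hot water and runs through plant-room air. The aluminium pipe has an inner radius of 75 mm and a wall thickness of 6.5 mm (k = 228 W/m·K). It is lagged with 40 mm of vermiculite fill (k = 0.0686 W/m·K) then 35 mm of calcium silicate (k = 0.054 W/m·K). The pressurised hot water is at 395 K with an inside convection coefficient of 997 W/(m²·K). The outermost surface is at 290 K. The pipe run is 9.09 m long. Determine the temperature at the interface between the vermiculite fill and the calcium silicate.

T ≈ 337 K

For a radial system each layer contributes R = ln(r_out/r_in)/(2πkL); films add R = 1/(hA).
R_inner film = 1/(h_i·2πr₁L) = 1/(997×2π×0.075×9.09) = 2.342×10^-4 K/W
R_aluminium pipe wall = ln(81.5/75)/(2π×228×9.09) = 6.383×10^-6 K/W
R_vermiculite fill = ln(121.5/81.5)/(2π×0.0686×9.09) = 0.1019 K/W
R_calcium silicate = ln(156.5/121.5)/(2π×0.054×9.09) = 0.08208 K/W
R_total = 0.1842 K/W
Q = ΔT/R_total = 105/0.1842
Q = 570 W
T_interface = T_inner − Q·ΣR(inner→interface) = 395 − 570×0.1022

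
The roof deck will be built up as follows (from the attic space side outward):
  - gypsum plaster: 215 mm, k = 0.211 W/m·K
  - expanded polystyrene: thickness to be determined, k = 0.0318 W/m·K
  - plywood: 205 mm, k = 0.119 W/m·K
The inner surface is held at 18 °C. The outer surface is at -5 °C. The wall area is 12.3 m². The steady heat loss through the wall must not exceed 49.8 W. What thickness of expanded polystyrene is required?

L ≈ 93.5 mm

Using the resistance-network approach (series):
R_gypsum plaster = L/(kA) = 0.215/(0.211×12.3) = 0.08284 K/W
R_plywood = L/(kA) = 0.205/(0.119×12.3) = 0.1401 K/W
Sum of the known resistances R_other = 0.2229 K/W
Required total resistance R_tot = ΔT/Q_allow = 23/49.8 = 0.4618 K/W
R_expanded polystyrene = R_tot − R_other = 0.2389 K/W
L = R·k·A = 0.2389×0.0318×12.3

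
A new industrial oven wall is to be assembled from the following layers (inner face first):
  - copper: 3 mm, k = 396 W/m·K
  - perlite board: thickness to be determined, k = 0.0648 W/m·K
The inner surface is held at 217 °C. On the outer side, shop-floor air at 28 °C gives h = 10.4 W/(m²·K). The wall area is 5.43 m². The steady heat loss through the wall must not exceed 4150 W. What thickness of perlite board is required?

L ≈ 9.79 mm

Thermal resistances in series:
R_copper = L/(kA) = 0.003/(396×5.43) = 1.395×10^-6 K/W
R_outer film = 1/(h_o·A) = 1/(10.4×5.43) = 0.01771 K/W
Sum of the known resistances R_other = 0.01771 K/W
Required total resistance R_tot = ΔT/Q_allow = 189/4150 = 0.04554 K/W
R_perlite board = R_tot − R_other = 0.02783 K/W
L = R·k·A = 0.02783×0.0648×5.43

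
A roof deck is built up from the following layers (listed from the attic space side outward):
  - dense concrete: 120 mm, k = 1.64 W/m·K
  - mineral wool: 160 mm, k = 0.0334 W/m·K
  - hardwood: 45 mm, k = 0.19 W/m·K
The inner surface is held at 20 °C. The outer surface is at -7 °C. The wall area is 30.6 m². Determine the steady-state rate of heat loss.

Q ≈ 162 W

Using the resistance-network approach (series):
R_dense concrete = L/(kA) = 0.12/(1.64×30.6) = 0.002391 K/W
R_mineral wool = L/(kA) = 0.16/(0.0334×30.6) = 0.1565 K/W
R_hardwood = L/(kA) = 0.045/(0.19×30.6) = 0.00774 K/W
R_total = 0.1667 K/W
Q = ΔT / R_total = 27 / 0.1667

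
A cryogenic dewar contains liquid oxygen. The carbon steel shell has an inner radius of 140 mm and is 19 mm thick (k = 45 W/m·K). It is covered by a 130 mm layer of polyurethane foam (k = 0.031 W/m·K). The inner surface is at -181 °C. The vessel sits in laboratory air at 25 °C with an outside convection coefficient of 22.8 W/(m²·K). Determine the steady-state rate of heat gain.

Each spherical layer contributes R = (1/r_i − 1/r_o)/(4πk):
R_carbon steel shell = (1/0.14 − 1/0.159)/(4π×45) = 0.001509 K/W
R_polyurethane foam = (1/0.159 − 1/0.289)/(4π×0.031) = 7.262 K/W
R_outer film = 1/(h·4πr_o²) = 1/(22.8×4π×0.289²) = 0.04179 K/W
R_total = 7.306 K/W
Q = ΔT/R_total = 206/7.306

Q ≈ 28.2 W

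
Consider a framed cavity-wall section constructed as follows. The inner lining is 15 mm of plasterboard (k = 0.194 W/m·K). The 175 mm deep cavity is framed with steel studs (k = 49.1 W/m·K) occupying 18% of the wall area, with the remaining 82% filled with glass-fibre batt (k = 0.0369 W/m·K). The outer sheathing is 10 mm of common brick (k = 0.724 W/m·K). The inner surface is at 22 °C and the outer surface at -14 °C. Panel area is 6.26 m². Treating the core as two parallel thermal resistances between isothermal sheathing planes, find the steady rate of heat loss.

Sheathing layers in series; stud and cavity paths in parallel between them.
R_inner = 0.015/(0.194×6.26) = 0.01235 K/W
R_stud  = 0.175/(49.1×0.18×6.26) = 0.003163 K/W
R_cav   = 0.175/(0.0369×0.82×6.26) = 0.9239 K/W
1/R_core = 1/R_stud + 1/R_cav → R_core = 0.003152 K/W
R_outer = 0.01/(0.724×6.26) = 0.002206 K/W
R_total = 0.01771 K/W
Q = ΔT/R_total = 36/0.01771

Q ≈ 2030 W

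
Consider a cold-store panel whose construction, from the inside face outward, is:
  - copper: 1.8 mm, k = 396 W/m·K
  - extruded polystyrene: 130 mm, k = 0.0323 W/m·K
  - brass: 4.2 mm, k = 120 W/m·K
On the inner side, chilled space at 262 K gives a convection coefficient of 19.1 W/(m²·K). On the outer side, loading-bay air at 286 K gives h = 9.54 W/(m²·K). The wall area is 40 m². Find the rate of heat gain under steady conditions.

Series thermal resistances:
R_inner film = 1/(h_i·A) = 1/(19.1×40) = 0.001309 K/W
R_copper = L/(kA) = 0.0018/(396×40) = 1.136×10^-7 K/W
R_extruded polystyrene = L/(kA) = 0.13/(0.0323×40) = 0.1006 K/W
R_brass = L/(kA) = 0.0042/(120×40) = 8.75×10^-7 K/W
R_outer film = 1/(h_o·A) = 1/(9.54×40) = 0.002621 K/W
R_total = 0.1045 K/W
Q = ΔT / R_total = 24 / 0.1045

Q ≈ 230 W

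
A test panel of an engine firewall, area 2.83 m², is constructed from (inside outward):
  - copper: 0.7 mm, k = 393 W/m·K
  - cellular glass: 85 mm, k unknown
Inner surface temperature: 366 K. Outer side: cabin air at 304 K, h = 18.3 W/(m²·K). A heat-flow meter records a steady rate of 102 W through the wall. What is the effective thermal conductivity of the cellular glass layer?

Thermal resistances in series:
R_copper = L/(kA) = 0.0007/(393×2.83) = 6.294×10^-7 K/W
R_outer film = 1/(h_o·A) = 1/(18.3×2.83) = 0.01931 K/W
Sum of known resistances R_other = 0.01931 K/W
Total R = ΔT/Q = 62/102 = 0.6078 K/W
R_cellular glass = R_total − R_other = 0.5885 K/W
k = L/(R·A) = 0.085/(0.5885×2.83)

k ≈ 0.051 W/(m·K)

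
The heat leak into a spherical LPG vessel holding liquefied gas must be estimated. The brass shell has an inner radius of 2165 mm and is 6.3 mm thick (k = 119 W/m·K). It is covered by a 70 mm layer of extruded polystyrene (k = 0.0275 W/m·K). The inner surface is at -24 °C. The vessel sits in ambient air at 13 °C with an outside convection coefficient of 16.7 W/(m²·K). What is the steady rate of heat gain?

Q ≈ 869 W

For a spherical shell R = (1/r₁ − 1/r₂)/(4πk); film R = 1/(h·4πr²). In series:
R_brass shell = (1/2.165 − 1/2.1713)/(4π×119) = 8.962×10^-7 K/W
R_extruded polystyrene = (1/2.1713 − 1/2.2413)/(4π×0.0275) = 0.04162 K/W
R_outer film = 1/(h·4πr_o²) = 1/(16.7×4π×2.2413²) = 9.486×10^-4 K/W
R_total = 0.04257 K/W
Q = ΔT/R_total = 37/0.04257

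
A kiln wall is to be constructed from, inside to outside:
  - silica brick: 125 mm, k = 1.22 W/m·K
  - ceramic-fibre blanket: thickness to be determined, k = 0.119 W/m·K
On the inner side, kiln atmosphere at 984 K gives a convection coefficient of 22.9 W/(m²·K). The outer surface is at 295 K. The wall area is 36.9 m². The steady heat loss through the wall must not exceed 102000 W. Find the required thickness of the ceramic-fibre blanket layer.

Model the wall as resistances in series:
R_inner film = 1/(h_i·A) = 1/(22.9×36.9) = 0.001183 K/W
R_silica brick = L/(kA) = 0.125/(1.22×36.9) = 0.002777 K/W
Sum of the known resistances R_other = 0.00396 K/W
Required total resistance R_tot = ΔT/Q_allow = 689/102000 = 0.006755 K/W
R_ceramic-fibre blanket = R_tot − R_other = 0.002795 K/W
L = R·k·A = 0.002795×0.119×36.9

L ≈ 12.3 mm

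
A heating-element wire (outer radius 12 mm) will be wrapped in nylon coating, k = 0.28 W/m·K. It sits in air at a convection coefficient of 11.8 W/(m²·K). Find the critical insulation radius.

For a cylinder r_cr = k/h = 0.28/11.8
r_cr = 23.7 mm; since the bare radius (12 mm) is below r_cr, adding a thin layer of insulation will *increase* heat loss.

r_cr ≈ 23.7 mm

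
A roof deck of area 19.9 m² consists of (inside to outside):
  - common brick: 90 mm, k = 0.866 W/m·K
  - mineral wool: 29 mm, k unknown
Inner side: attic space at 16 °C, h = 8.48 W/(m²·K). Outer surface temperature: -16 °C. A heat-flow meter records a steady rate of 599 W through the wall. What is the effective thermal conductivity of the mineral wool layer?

k ≈ 0.0345 W/(m·K)

Series thermal resistances:
R_inner film = 1/(h_i·A) = 1/(8.48×19.9) = 0.005926 K/W
R_common brick = L/(kA) = 0.09/(0.866×19.9) = 0.005222 K/W
Sum of known resistances R_other = 0.01115 K/W
Total R = ΔT/Q = 32/599 = 0.05342 K/W
R_mineral wool = R_total − R_other = 0.04227 K/W
k = L/(R·A) = 0.029/(0.04227×19.9)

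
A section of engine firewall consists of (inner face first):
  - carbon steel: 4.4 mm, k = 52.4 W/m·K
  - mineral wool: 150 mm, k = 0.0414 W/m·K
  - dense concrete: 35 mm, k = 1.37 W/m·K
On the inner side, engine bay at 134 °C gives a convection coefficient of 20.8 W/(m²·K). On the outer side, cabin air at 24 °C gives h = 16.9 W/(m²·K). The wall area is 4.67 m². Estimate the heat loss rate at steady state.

Thermal resistances in series:
R_inner film = 1/(h_i·A) = 1/(20.8×4.67) = 0.01029 K/W
R_carbon steel = L/(kA) = 0.0044/(52.4×4.67) = 1.798×10^-5 K/W
R_mineral wool = L/(kA) = 0.15/(0.0414×4.67) = 0.7758 K/W
R_dense concrete = L/(kA) = 0.035/(1.37×4.67) = 0.005471 K/W
R_outer film = 1/(h_o·A) = 1/(16.9×4.67) = 0.01267 K/W
R_total = 0.8043 K/W
Q = ΔT / R_total = 110 / 0.8043

Q ≈ 137 W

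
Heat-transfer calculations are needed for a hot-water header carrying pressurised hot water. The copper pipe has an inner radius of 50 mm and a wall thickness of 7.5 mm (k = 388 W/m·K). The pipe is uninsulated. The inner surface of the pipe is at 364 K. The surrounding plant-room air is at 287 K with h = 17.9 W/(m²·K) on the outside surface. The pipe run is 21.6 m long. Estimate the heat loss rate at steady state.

Radial resistances (cylindrical: R_cond = ln(r_o/r_i)/(2πkL), R_conv = 1/(h·2πrL)):
R_copper pipe wall = ln(57.5/50)/(2π×388×21.6) = 2.654×10^-6 K/W
R_outer film = 1/(h_o·2πr_oL) = 1/(17.9×2π×0.0575×21.6) = 0.007159 K/W
R_total = 0.007162 K/W
Q = ΔT/R_total = 77/0.007162

Q ≈ 10800 W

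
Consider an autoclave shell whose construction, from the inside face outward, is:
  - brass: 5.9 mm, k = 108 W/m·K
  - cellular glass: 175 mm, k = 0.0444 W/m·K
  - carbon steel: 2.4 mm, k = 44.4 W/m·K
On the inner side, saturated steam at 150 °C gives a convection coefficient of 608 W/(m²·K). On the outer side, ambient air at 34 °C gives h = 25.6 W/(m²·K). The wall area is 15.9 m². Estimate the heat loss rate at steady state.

Q ≈ 463 W

Using the resistance-network approach (series):
R_inner film = 1/(h_i·A) = 1/(608×15.9) = 1.034×10^-4 K/W
R_brass = L/(kA) = 0.0059/(108×15.9) = 3.436×10^-6 K/W
R_cellular glass = L/(kA) = 0.175/(0.0444×15.9) = 0.2479 K/W
R_carbon steel = L/(kA) = 0.0024/(44.4×15.9) = 3.4×10^-6 K/W
R_outer film = 1/(h_o·A) = 1/(25.6×15.9) = 0.002457 K/W
R_total = 0.2505 K/W
Q = ΔT / R_total = 116 / 0.2505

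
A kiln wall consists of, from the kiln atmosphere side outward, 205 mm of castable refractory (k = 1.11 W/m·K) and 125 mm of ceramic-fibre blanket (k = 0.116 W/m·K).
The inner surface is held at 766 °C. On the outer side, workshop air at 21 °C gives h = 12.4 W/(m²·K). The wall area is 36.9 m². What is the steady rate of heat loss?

Q ≈ 20500 W

Series thermal resistances:
R_castable refractory = L/(kA) = 0.205/(1.11×36.9) = 0.005005 K/W
R_ceramic-fibre blanket = L/(kA) = 0.125/(0.116×36.9) = 0.0292 K/W
R_outer film = 1/(h_o·A) = 1/(12.4×36.9) = 0.002186 K/W
R_total = 0.03639 K/W
Q = ΔT / R_total = 745 / 0.03639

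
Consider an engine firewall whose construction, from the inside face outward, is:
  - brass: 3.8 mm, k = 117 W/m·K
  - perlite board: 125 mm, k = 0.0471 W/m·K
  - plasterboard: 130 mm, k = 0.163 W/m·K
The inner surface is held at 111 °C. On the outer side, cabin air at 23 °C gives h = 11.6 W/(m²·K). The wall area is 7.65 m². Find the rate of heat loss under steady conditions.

Q ≈ 190 W

Treating each layer as a thermal resistance in series:
R_brass = L/(kA) = 0.0038/(117×7.65) = 4.246×10^-6 K/W
R_perlite board = L/(kA) = 0.125/(0.0471×7.65) = 0.3469 K/W
R_plasterboard = L/(kA) = 0.13/(0.163×7.65) = 0.1043 K/W
R_outer film = 1/(h_o·A) = 1/(11.6×7.65) = 0.01127 K/W
R_total = 0.4624 K/W
Q = ΔT / R_total = 88 / 0.4624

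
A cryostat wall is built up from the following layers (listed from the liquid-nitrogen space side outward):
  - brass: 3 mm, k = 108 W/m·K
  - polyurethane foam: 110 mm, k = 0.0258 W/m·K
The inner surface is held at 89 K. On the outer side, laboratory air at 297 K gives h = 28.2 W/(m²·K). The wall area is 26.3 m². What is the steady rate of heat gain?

Q ≈ 1270 W

Series thermal resistances:
R_brass = L/(kA) = 0.003/(108×26.3) = 1.056×10^-6 K/W
R_polyurethane foam = L/(kA) = 0.11/(0.0258×26.3) = 0.1621 K/W
R_outer film = 1/(h_o·A) = 1/(28.2×26.3) = 0.001348 K/W
R_total = 0.1635 K/W
Q = ΔT / R_total = 208 / 0.1635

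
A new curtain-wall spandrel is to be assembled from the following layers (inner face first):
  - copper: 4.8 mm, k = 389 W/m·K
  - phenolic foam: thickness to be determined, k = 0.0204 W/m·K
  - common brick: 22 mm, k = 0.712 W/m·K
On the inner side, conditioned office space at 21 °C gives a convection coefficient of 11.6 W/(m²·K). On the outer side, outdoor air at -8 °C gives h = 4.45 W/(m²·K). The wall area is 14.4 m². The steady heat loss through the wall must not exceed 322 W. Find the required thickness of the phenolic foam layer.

L ≈ 19.5 mm

Treating each layer as a thermal resistance in series:
R_inner film = 1/(h_i·A) = 1/(11.6×14.4) = 0.005987 K/W
R_copper = L/(kA) = 0.0048/(389×14.4) = 8.569×10^-7 K/W
R_common brick = L/(kA) = 0.022/(0.712×14.4) = 0.002146 K/W
R_outer film = 1/(h_o·A) = 1/(4.45×14.4) = 0.01561 K/W
Sum of the known resistances R_other = 0.02374 K/W
Required total resistance R_tot = ΔT/Q_allow = 29/322 = 0.09006 K/W
R_phenolic foam = R_tot − R_other = 0.06632 K/W
L = R·k·A = 0.06632×0.0204×14.4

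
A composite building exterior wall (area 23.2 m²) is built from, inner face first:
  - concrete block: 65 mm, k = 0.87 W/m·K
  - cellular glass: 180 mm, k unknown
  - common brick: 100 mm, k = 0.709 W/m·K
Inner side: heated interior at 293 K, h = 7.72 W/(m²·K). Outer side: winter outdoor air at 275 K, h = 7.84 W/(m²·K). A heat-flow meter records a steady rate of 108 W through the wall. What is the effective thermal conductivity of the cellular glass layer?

Using the resistance-network approach (series):
R_inner film = 1/(h_i·A) = 1/(7.72×23.2) = 0.005583 K/W
R_concrete block = L/(kA) = 0.065/(0.87×23.2) = 0.00322 K/W
R_common brick = L/(kA) = 0.1/(0.709×23.2) = 0.006079 K/W
R_outer film = 1/(h_o·A) = 1/(7.84×23.2) = 0.005498 K/W
Sum of known resistances R_other = 0.02038 K/W
Total R = ΔT/Q = 18/108 = 0.1667 K/W
R_cellular glass = R_total − R_other = 0.1463 K/W
k = L/(R·A) = 0.18/(0.1463×23.2)

k ≈ 0.053 W/(m·K)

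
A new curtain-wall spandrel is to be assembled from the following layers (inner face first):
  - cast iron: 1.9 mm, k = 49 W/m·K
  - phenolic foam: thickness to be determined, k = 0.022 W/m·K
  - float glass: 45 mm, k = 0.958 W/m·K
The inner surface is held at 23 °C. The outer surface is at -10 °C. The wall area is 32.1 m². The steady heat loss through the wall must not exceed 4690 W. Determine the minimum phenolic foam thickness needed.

Thermal resistances in series:
R_cast iron = L/(kA) = 0.0019/(49×32.1) = 1.208×10^-6 K/W
R_float glass = L/(kA) = 0.045/(0.958×32.1) = 0.001463 K/W
Sum of the known resistances R_other = 0.001465 K/W
Required total resistance R_tot = ΔT/Q_allow = 33/4690 = 0.007036 K/W
R_phenolic foam = R_tot − R_other = 0.005572 K/W
L = R·k·A = 0.005572×0.022×32.1

L ≈ 3.93 mm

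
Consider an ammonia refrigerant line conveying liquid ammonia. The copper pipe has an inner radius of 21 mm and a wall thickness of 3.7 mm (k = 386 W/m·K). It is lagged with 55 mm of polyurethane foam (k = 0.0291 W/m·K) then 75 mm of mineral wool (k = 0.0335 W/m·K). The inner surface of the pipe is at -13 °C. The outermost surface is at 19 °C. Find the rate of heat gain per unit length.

Cylindrical conduction, so R = ln(r₂/r₁)/(2πkL) per layer, in series:
R_copper pipe wall = ln(24.7/21)/(2π×386×1) = 6.691×10^-5 K/W
R_polyurethane foam = ln(79.7/24.7)/(2π×0.0291×1) = 6.407 K/W
R_mineral wool = ln(154.7/79.7)/(2π×0.0335×1) = 3.151 K/W
R_total = 9.558 K/W
Q = ΔT/R_total = 32/9.558

q′ ≈ 3.35 W/m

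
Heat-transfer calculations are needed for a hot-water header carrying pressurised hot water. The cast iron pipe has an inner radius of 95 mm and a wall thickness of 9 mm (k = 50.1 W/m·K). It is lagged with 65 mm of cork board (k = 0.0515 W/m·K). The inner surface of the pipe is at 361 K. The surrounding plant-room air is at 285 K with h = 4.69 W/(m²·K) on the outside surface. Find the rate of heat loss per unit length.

Radial resistances (cylindrical: R_cond = ln(r_o/r_i)/(2πkL), R_conv = 1/(h·2πrL)):
R_cast iron pipe wall = ln(104/95)/(2π×50.1×1) = 2.875×10^-4 K/W
R_cork board = ln(169/104)/(2π×0.0515×1) = 1.5 K/W
R_outer film = 1/(h_o·2πr_oL) = 1/(4.69×2π×0.169×1) = 0.2008 K/W
R_total = 1.701 K/W
Q = ΔT/R_total = 76/1.701

q′ ≈ 44.7 W/m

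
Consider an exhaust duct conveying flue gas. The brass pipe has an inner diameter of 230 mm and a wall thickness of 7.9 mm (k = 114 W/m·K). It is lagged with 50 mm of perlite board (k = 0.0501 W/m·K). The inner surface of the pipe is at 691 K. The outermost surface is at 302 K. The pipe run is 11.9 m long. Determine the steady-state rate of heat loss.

Q ≈ 4270 W

Cylindrical conduction, so R = ln(r₂/r₁)/(2πkL) per layer, in series:
R_brass pipe wall = ln(122.9/115)/(2π×114×11.9) = 7.795×10^-6 K/W
R_perlite board = ln(172.9/122.9)/(2π×0.0501×11.9) = 0.09112 K/W
R_total = 0.09113 K/W
Q = ΔT/R_total = 389/0.09113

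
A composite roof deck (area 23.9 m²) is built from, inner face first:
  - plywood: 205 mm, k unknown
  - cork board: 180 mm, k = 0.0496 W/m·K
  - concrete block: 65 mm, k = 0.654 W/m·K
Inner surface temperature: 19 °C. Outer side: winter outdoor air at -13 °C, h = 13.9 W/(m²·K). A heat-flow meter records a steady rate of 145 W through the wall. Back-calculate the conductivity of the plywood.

k ≈ 0.139 W/(m·K)

Treating each layer as a thermal resistance in series:
R_cork board = L/(kA) = 0.18/(0.0496×23.9) = 0.1518 K/W
R_concrete block = L/(kA) = 0.065/(0.654×23.9) = 0.004159 K/W
R_outer film = 1/(h_o·A) = 1/(13.9×23.9) = 0.00301 K/W
Sum of known resistances R_other = 0.159 K/W
Total R = ΔT/Q = 32/145 = 0.2207 K/W
R_plywood = R_total − R_other = 0.06168 K/W
k = L/(R·A) = 0.205/(0.06168×23.9)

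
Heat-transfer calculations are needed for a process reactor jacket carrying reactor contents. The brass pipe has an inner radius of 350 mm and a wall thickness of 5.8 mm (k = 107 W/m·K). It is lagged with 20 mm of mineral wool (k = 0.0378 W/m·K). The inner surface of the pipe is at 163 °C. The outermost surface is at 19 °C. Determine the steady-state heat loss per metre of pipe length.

Cylindrical conduction, so R = ln(r₂/r₁)/(2πkL) per layer, in series:
R_brass pipe wall = ln(355.8/350)/(2π×107×1) = 2.445×10^-5 K/W
R_mineral wool = ln(375.8/355.8)/(2π×0.0378×1) = 0.2303 K/W
R_total = 0.2303 K/W
Q = ΔT/R_total = 144/0.2303

q′ ≈ 625 W/m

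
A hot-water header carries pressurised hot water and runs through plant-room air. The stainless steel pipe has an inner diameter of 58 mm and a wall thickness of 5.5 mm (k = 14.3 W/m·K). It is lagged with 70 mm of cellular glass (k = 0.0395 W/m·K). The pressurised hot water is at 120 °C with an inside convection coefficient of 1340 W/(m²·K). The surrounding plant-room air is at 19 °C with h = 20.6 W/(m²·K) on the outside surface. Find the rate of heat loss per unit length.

Cylindrical conduction, so R = ln(r₂/r₁)/(2πkL) per layer, in series:
R_inner film = 1/(h_i·2πr₁L) = 1/(1340×2π×0.029×1) = 0.004096 K/W
R_stainless steel pipe wall = ln(34.5/29)/(2π×14.3×1) = 0.001933 K/W
R_cellular glass = ln(104.5/34.5)/(2π×0.0395×1) = 4.465 K/W
R_outer film = 1/(h_o·2πr_oL) = 1/(20.6×2π×0.1045×1) = 0.07393 K/W
R_total = 4.545 K/W
Q = ΔT/R_total = 101/4.545

q′ ≈ 22.2 W/m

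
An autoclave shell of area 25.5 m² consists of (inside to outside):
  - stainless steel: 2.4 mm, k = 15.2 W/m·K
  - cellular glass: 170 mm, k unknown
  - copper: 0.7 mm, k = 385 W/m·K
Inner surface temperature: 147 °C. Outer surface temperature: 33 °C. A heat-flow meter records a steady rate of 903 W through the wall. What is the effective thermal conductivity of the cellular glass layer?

k ≈ 0.0528 W/(m·K)

Model the wall as resistances in series:
R_stainless steel = L/(kA) = 0.0024/(15.2×25.5) = 6.192×10^-6 K/W
R_copper = L/(kA) = 0.0007/(385×25.5) = 7.13×10^-8 K/W
Sum of known resistances R_other = 6.263×10^-6 K/W
Total R = ΔT/Q = 114/903 = 0.1262 K/W
R_cellular glass = R_total − R_other = 0.1262 K/W
k = L/(R·A) = 0.17/(0.1262×25.5)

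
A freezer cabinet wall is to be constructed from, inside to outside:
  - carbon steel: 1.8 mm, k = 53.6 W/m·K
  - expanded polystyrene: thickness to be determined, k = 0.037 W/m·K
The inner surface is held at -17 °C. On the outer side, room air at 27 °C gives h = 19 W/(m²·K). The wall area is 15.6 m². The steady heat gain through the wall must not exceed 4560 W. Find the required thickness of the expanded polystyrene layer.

Treating each layer as a thermal resistance in series:
R_carbon steel = L/(kA) = 0.0018/(53.6×15.6) = 2.153×10^-6 K/W
R_outer film = 1/(h_o·A) = 1/(19×15.6) = 0.003374 K/W
Sum of the known resistances R_other = 0.003376 K/W
Required total resistance R_tot = ΔT/Q_allow = 44/4560 = 0.009649 K/W
R_expanded polystyrene = R_tot − R_other = 0.006273 K/W
L = R·k·A = 0.006273×0.037×15.6

L ≈ 3.62 mm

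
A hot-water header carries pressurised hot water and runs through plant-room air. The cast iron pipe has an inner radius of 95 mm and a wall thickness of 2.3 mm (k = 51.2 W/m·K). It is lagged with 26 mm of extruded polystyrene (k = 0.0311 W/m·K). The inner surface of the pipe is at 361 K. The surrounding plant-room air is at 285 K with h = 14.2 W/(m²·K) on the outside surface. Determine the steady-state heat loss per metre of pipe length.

q′ ≈ 58.3 W/m

Cylindrical conduction, so R = ln(r₂/r₁)/(2πkL) per layer, in series:
R_cast iron pipe wall = ln(97.3/95)/(2π×51.2×1) = 7.436×10^-5 K/W
R_extruded polystyrene = ln(123.3/97.3)/(2π×0.0311×1) = 1.212 K/W
R_outer film = 1/(h_o·2πr_oL) = 1/(14.2×2π×0.1233×1) = 0.0909 K/W
R_total = 1.303 K/W
Q = ΔT/R_total = 76/1.303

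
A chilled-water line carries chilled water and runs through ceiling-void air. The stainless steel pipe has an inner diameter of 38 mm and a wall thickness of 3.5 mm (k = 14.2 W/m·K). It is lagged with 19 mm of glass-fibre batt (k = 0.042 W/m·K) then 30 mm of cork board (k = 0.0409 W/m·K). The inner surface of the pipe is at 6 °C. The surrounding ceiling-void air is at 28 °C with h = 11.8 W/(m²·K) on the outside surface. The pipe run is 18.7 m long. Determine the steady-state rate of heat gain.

Per-layer cylindrical resistances, series-summed:
R_stainless steel pipe wall = ln(22.5/19)/(2π×14.2×18.7) = 1.013×10^-4 K/W
R_glass-fibre batt = ln(41.5/22.5)/(2π×0.042×18.7) = 0.1241 K/W
R_cork board = ln(71.5/41.5)/(2π×0.0409×18.7) = 0.1132 K/W
R_outer film = 1/(h_o·2πr_oL) = 1/(11.8×2π×0.0715×18.7) = 0.01009 K/W
R_total = 0.2474 K/W
Q = ΔT/R_total = 22/0.2474

Q ≈ 88.9 W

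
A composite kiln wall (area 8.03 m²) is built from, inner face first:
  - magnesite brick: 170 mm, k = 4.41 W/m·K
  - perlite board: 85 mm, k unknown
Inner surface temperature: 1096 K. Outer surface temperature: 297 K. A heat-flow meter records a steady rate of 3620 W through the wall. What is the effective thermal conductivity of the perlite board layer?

k ≈ 0.049 W/(m·K)

Series thermal resistances:
R_magnesite brick = L/(kA) = 0.17/(4.41×8.03) = 0.004801 K/W
Sum of known resistances R_other = 0.004801 K/W
Total R = ΔT/Q = 799/3620 = 0.2207 K/W
R_perlite board = R_total − R_other = 0.2159 K/W
k = L/(R·A) = 0.085/(0.2159×8.03)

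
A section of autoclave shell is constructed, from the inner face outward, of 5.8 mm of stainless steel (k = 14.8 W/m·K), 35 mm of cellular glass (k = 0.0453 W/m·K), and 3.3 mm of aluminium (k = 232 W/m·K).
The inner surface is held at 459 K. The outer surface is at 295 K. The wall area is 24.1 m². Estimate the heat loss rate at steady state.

Thermal resistances in series:
R_stainless steel = L/(kA) = 0.0058/(14.8×24.1) = 1.626×10^-5 K/W
R_cellular glass = L/(kA) = 0.035/(0.0453×24.1) = 0.03206 K/W
R_aluminium = L/(kA) = 0.0033/(232×24.1) = 5.902×10^-7 K/W
R_total = 0.03208 K/W
Q = ΔT / R_total = 164 / 0.03208

Q ≈ 5110 W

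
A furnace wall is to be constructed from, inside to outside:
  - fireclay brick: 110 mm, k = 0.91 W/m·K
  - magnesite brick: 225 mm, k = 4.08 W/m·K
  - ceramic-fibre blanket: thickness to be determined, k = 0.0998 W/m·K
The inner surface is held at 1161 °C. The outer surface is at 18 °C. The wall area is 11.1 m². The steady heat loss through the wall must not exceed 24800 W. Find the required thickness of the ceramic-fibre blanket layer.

L ≈ 33.5 mm

Using the resistance-network approach (series):
R_fireclay brick = L/(kA) = 0.11/(0.91×11.1) = 0.01089 K/W
R_magnesite brick = L/(kA) = 0.225/(4.08×11.1) = 0.004968 K/W
Sum of the known resistances R_other = 0.01586 K/W
Required total resistance R_tot = ΔT/Q_allow = 1143/24800 = 0.04609 K/W
R_ceramic-fibre blanket = R_tot − R_other = 0.03023 K/W
L = R·k·A = 0.03023×0.0998×11.1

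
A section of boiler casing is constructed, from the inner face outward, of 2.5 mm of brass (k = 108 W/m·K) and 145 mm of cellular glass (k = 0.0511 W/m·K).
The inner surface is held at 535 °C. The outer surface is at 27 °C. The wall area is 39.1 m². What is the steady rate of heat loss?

Series thermal resistances:
R_brass = L/(kA) = 0.0025/(108×39.1) = 5.92×10^-7 K/W
R_cellular glass = L/(kA) = 0.145/(0.0511×39.1) = 0.07257 K/W
R_total = 0.07257 K/W
Q = ΔT / R_total = 508 / 0.07257

Q ≈ 7000 W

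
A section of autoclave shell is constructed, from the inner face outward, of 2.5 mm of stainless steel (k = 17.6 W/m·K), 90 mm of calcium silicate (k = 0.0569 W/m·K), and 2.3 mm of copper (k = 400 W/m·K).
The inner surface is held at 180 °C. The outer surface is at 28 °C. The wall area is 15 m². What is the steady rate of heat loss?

Q ≈ 1440 W

Model the wall as resistances in series:
R_stainless steel = L/(kA) = 0.0025/(17.6×15) = 9.47×10^-6 K/W
R_calcium silicate = L/(kA) = 0.09/(0.0569×15) = 0.1054 K/W
R_copper = L/(kA) = 0.0023/(400×15) = 3.833×10^-7 K/W
R_total = 0.1055 K/W
Q = ΔT / R_total = 152 / 0.1055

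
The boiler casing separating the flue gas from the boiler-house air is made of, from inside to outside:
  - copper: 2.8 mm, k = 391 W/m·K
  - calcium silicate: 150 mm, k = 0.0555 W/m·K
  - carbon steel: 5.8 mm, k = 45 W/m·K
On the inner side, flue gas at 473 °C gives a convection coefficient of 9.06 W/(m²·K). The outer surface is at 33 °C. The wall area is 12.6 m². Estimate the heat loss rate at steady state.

Q ≈ 1970 W

Model the wall as resistances in series:
R_inner film = 1/(h_i·A) = 1/(9.06×12.6) = 0.00876 K/W
R_copper = L/(kA) = 0.0028/(391×12.6) = 5.683×10^-7 K/W
R_calcium silicate = L/(kA) = 0.15/(0.0555×12.6) = 0.2145 K/W
R_carbon steel = L/(kA) = 0.0058/(45×12.6) = 1.023×10^-5 K/W
R_total = 0.2233 K/W
Q = ΔT / R_total = 440 / 0.2233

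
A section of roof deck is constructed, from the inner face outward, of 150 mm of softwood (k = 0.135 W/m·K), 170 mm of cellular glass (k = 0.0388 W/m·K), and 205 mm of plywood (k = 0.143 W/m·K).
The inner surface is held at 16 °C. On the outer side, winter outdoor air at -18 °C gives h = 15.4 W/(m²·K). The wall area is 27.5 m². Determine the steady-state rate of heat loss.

Q ≈ 134 W

Series thermal resistances:
R_softwood = L/(kA) = 0.15/(0.135×27.5) = 0.0404 K/W
R_cellular glass = L/(kA) = 0.17/(0.0388×27.5) = 0.1593 K/W
R_plywood = L/(kA) = 0.205/(0.143×27.5) = 0.05213 K/W
R_outer film = 1/(h_o·A) = 1/(15.4×27.5) = 0.002361 K/W
R_total = 0.2542 K/W
Q = ΔT / R_total = 34 / 0.2542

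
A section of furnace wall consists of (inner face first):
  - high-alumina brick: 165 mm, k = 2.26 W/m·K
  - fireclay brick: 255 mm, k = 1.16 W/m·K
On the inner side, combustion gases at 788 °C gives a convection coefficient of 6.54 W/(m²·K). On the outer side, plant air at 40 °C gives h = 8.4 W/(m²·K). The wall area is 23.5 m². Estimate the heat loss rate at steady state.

Series thermal resistances:
R_inner film = 1/(h_i·A) = 1/(6.54×23.5) = 0.006507 K/W
R_high-alumina brick = L/(kA) = 0.165/(2.26×23.5) = 0.003107 K/W
R_fireclay brick = L/(kA) = 0.255/(1.16×23.5) = 0.009354 K/W
R_outer film = 1/(h_o·A) = 1/(8.4×23.5) = 0.005066 K/W
R_total = 0.02403 K/W
Q = ΔT / R_total = 748 / 0.02403

Q ≈ 31100 W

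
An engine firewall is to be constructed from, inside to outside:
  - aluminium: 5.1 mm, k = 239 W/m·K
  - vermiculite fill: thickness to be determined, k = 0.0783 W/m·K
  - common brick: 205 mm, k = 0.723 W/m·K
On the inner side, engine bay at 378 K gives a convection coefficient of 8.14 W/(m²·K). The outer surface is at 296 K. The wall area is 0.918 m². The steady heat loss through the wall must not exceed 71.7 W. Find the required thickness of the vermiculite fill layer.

Treating each layer as a thermal resistance in series:
R_inner film = 1/(h_i·A) = 1/(8.14×0.918) = 0.1338 K/W
R_aluminium = L/(kA) = 0.0051/(239×0.918) = 2.325×10^-5 K/W
R_common brick = L/(kA) = 0.205/(0.723×0.918) = 0.3089 K/W
Sum of the known resistances R_other = 0.4427 K/W
Required total resistance R_tot = ΔT/Q_allow = 82/71.7 = 1.144 K/W
R_vermiculite fill = R_tot − R_other = 0.7009 K/W
L = R·k·A = 0.7009×0.0783×0.918

L ≈ 50.4 mm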